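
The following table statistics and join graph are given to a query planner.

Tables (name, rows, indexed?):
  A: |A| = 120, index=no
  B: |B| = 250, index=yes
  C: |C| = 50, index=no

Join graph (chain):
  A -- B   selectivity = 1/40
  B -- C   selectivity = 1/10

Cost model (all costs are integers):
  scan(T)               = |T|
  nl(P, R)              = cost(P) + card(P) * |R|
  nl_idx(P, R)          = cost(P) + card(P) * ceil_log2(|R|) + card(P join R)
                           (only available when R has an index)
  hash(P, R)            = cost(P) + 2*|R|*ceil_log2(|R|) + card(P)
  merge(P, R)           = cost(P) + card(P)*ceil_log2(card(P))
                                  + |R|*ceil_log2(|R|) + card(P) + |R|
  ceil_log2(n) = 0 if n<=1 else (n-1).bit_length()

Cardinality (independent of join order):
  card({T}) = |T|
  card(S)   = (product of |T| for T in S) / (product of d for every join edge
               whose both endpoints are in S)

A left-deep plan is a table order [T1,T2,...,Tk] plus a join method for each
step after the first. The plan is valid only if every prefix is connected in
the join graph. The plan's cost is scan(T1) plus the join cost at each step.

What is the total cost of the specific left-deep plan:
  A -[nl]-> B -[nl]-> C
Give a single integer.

67620

step 1: scan A: cost=120, card=120
step 2: join B via nl
    card(P join B) = 120*250/(40) = 750
    cost = 120 + 120*250 = 30120
step 3: join C via nl
    card(P join C) = 750*50/(10) = 3750
    cost = 30120 + 750*50 = 67620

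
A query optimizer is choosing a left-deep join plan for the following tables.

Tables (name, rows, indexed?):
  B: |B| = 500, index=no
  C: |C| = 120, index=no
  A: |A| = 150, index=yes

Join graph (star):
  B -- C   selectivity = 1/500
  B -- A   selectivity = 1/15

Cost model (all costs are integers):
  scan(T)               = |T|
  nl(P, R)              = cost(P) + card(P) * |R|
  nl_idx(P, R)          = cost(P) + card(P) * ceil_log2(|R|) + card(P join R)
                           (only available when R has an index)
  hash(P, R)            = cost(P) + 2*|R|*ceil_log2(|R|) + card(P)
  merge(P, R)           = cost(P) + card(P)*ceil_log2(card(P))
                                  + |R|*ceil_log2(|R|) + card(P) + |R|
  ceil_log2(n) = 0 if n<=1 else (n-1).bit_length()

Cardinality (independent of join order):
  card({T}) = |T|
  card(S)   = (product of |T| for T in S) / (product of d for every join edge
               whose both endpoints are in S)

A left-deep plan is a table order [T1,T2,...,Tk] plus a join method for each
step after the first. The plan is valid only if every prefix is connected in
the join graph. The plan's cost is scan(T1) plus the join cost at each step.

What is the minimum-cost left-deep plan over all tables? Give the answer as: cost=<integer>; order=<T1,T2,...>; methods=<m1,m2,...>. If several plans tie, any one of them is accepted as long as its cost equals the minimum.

Selinger DP (subsets sized 1..n):
  {B}: scan cost=500, card=500
  {C}: scan cost=120, card=120
  {A}: scan cost=150, card=150
  {BC}: card=120; try (C,hash)→2680, (B,merge)→6080, (C,merge)→6460, (B,hash)→9240, (B,nl)→60120, (C,nl)→60500; best=2680 via (C,hash)
  {AB}: card=5000; try (A,hash)→3400, (B,merge)→6500, (A,merge)→6850, (B,hash)→9300, (A,nl_idx)→9500, (B,nl)→75150 …(+1); best=3400 via (A,hash)
  {ABC}: card=1200; try (A,nl_idx)→4840, (A,merge)→4990, (A,hash)→5200, (C,hash)→10080, (A,nl)→20680, (C,merge)→74360 …(+1); best=4840 via (A,nl_idx)

cost=4840; order=B,C,A; methods=hash,nl_idx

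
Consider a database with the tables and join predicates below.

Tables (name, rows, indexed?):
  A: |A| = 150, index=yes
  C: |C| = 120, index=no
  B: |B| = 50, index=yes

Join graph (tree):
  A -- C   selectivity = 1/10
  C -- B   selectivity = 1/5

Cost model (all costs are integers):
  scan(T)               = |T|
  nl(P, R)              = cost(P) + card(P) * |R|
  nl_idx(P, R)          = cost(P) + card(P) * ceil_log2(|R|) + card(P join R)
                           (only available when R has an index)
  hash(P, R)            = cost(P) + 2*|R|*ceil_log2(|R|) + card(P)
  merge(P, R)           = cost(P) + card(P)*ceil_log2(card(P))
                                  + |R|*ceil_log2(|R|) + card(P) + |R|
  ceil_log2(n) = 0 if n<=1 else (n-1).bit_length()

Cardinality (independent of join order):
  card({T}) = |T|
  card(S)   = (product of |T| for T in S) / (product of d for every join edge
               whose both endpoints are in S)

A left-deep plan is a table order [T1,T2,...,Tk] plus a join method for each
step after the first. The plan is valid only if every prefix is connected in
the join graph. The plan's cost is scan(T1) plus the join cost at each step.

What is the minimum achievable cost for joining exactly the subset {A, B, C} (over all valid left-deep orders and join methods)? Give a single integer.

Selinger DP over subsets of {A,B,C}:
  {A}: scan cost=150, card=150
  {C}: scan cost=120, card=120
  {B}: scan cost=50, card=50
  {AC}: card=1800; try (C,hash)→1980, (A,merge)→2430, (C,merge)→2460, (A,hash)→2640, (A,nl_idx)→2880, (A,nl)→18120 …(+1); best=1980 via (C,hash)
  {BC}: card=1200; try (B,hash)→840, (C,merge)→1360, (B,merge)→1430, (C,hash)→1780, (B,nl_idx)→2040, (C,nl)→6050 …(+1); best=840 via (B,hash)
  {ABC}: card=18000; try (B,hash)→4380, (A,hash)→4440, (A,merge)→16590, (B,merge)→23930, (A,nl_idx)→28440, (B,nl_idx)→30780 …(+2); best=4380 via (B,hash)

4380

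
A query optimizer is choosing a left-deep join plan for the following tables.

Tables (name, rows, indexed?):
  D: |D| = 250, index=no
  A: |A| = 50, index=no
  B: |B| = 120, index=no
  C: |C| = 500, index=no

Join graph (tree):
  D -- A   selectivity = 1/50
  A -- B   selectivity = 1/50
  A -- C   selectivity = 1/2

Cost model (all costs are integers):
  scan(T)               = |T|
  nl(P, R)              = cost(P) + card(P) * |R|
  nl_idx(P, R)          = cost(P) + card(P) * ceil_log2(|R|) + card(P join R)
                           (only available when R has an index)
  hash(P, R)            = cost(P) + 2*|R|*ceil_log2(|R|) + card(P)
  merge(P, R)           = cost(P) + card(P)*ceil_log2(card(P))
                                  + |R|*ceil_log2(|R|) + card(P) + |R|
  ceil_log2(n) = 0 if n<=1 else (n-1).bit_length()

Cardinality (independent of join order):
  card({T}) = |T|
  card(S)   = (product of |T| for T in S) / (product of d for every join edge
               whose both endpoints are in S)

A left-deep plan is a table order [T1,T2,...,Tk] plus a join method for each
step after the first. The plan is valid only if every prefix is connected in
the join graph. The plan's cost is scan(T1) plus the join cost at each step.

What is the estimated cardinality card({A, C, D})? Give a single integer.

62500

Tables in S: A(50), C(500), D(250)
Edges inside S: D-A(d=50), A-C(d=2)
numerator = 50 * 500 * 250 = 6250000
denominator = 50 * 2 = 100
card(S) = 6250000 / 100 = 62500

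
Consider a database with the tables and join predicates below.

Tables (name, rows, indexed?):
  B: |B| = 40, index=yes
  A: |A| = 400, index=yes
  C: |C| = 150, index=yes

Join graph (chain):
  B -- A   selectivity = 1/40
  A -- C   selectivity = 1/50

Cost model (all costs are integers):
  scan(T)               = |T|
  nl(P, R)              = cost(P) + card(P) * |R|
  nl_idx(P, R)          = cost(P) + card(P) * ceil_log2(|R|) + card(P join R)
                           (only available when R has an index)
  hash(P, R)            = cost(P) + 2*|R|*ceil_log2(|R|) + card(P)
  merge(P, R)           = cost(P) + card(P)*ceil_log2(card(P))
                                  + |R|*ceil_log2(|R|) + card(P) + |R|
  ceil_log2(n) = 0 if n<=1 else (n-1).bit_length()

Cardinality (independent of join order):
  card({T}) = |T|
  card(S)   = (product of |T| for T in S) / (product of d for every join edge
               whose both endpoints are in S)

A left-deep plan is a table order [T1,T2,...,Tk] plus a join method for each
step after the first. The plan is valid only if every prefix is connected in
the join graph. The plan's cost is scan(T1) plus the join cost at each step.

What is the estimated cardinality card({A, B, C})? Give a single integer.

1200

Tables in S: A(400), B(40), C(150)
Edges inside S: B-A(d=40), A-C(d=50)
numerator = 400 * 40 * 150 = 2400000
denominator = 40 * 50 = 2000
card(S) = 2400000 / 2000 = 1200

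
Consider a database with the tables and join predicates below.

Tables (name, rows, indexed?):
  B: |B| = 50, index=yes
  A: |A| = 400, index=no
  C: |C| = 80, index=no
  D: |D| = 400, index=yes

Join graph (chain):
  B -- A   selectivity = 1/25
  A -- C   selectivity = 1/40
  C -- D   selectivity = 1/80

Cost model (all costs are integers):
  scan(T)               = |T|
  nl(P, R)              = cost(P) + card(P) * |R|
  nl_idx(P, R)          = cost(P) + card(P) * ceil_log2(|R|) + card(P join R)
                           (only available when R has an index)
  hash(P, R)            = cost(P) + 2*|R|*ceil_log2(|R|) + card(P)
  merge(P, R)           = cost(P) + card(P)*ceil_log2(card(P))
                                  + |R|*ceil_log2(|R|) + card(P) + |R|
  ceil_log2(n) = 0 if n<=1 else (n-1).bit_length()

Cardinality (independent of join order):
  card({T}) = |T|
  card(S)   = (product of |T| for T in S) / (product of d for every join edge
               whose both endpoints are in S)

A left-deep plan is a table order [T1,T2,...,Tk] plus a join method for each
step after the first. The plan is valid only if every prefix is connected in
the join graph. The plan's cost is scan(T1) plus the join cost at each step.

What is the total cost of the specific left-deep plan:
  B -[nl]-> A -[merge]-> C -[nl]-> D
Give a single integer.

669490

step 1: scan B: cost=50, card=50
step 2: join A via nl
    card(P join A) = 50*400/(25) = 800
    cost = 50 + 50*400 = 20050
step 3: join C via merge
    card(P join C) = 800*80/(40) = 1600
    cost = 20050 + 800*10 + 80*7 + 800 + 80 = 29490
step 4: join D via nl
    card(P join D) = 1600*400/(80) = 8000
    cost = 29490 + 1600*400 = 669490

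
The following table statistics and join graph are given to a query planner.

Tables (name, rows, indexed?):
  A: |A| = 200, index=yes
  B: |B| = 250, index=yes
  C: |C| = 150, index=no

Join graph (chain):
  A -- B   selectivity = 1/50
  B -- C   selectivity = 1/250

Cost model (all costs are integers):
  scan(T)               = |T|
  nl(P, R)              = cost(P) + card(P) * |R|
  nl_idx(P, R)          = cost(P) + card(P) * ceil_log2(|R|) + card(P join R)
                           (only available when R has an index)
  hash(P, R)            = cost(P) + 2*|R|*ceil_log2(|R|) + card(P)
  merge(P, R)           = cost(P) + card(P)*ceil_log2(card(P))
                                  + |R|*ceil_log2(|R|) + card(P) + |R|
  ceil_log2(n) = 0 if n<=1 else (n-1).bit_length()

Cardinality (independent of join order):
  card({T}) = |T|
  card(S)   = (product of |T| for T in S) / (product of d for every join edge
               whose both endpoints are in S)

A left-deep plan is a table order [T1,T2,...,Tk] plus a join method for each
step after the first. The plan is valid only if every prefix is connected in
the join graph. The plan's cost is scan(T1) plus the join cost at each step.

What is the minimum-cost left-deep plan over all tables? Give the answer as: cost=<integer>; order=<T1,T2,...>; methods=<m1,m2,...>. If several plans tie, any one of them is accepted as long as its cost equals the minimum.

cost=3300; order=C,B,A; methods=nl_idx,nl_idx

Selinger DP (subsets sized 1..n):
  {A}: scan cost=200, card=200
  {B}: scan cost=250, card=250
  {C}: scan cost=150, card=150
  {AB}: card=1000; try (B,nl_idx)→2800, (A,nl_idx)→3250, (A,hash)→3700, (B,merge)→4250, (A,merge)→4300, (B,hash)→4400 …(+2); best=2800 via (B,nl_idx)
  {BC}: card=150; try (B,nl_idx)→1500, (C,hash)→2900, (B,merge)→3750, (C,merge)→3850, (B,hash)→4300, (B,nl)→37650 …(+1); best=1500 via (B,nl_idx)
  {ABC}: card=600; try (A,nl_idx)→3300, (A,merge)→4650, (A,hash)→4850, (C,hash)→6200, (C,merge)→15150, (A,nl)→31500 …(+1); best=3300 via (A,nl_idx)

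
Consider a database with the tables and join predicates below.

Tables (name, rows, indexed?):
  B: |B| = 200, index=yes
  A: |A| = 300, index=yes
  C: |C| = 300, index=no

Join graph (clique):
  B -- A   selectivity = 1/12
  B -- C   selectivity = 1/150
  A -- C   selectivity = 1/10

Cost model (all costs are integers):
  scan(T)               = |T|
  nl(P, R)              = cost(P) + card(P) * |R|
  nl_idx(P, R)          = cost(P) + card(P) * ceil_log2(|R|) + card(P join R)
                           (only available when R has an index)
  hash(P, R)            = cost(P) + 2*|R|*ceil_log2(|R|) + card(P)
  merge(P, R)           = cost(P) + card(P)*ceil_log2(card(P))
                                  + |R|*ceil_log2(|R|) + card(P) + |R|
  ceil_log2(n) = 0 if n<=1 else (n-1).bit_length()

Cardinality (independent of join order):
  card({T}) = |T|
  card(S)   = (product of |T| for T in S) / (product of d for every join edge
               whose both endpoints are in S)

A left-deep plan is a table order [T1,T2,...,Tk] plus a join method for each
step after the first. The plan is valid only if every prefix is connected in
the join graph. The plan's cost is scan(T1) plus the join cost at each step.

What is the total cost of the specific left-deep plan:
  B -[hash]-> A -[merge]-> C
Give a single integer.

78800

step 1: scan B: cost=200, card=200
step 2: join A via hash
    card(P join A) = 200*300/(12) = 5000
    cost = 200 + 2*300*9 + 200 = 5800
step 3: join C via merge
    card(P join C) = 5000*300/(150*10) = 1000
    cost = 5800 + 5000*13 + 300*9 + 5000 + 300 = 78800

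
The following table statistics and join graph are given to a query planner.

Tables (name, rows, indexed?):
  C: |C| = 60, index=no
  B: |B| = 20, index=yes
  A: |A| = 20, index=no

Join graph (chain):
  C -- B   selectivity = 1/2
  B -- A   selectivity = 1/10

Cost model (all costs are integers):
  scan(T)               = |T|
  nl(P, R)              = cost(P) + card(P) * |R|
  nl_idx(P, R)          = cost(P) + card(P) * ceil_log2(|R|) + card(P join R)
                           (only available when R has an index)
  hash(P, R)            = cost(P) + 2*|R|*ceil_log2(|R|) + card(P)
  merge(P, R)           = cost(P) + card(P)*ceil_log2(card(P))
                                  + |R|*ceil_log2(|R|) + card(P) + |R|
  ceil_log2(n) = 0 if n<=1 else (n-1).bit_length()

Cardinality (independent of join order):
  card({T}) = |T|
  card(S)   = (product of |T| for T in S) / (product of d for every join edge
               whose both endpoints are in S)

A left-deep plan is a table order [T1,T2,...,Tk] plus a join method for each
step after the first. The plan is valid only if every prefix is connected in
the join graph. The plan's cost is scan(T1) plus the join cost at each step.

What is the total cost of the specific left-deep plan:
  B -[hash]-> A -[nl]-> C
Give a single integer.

2640

step 1: scan B: cost=20, card=20
step 2: join A via hash
    card(P join A) = 20*20/(10) = 40
    cost = 20 + 2*20*5 + 20 = 240
step 3: join C via nl
    card(P join C) = 40*60/(2) = 1200
    cost = 240 + 40*60 = 2640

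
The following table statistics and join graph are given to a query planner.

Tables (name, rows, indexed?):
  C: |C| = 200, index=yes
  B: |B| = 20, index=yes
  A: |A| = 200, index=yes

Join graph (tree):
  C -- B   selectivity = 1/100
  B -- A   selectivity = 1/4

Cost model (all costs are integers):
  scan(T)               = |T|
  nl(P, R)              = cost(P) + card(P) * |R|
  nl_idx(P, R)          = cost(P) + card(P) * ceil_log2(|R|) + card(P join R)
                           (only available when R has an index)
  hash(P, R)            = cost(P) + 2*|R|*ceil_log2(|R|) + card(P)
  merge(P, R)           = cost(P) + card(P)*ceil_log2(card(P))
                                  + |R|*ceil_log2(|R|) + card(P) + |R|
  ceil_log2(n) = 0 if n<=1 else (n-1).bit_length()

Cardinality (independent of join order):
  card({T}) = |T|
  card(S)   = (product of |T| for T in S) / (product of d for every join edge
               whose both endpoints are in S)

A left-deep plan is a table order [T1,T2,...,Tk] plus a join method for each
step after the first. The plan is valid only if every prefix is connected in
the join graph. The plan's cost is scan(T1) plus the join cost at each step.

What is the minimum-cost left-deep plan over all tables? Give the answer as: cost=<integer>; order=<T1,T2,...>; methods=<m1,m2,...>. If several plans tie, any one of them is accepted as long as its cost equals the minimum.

cost=2300; order=B,C,A; methods=nl_idx,merge

Selinger DP (subsets sized 1..n):
  {C}: scan cost=200, card=200
  {B}: scan cost=20, card=20
  {A}: scan cost=200, card=200
  {BC}: card=40; try (C,nl_idx)→220, (B,hash)→600, (B,nl_idx)→1240, (C,merge)→1940, (B,merge)→2120, (C,hash)→3240 …(+2); best=220 via (C,nl_idx)
  {AB}: card=1000; try (B,hash)→600, (A,nl_idx)→1180, (A,merge)→1940, (B,merge)→2120, (B,nl_idx)→2200, (A,hash)→3240 …(+2); best=600 via (B,hash)
  {ABC}: card=2000; try (A,merge)→2300, (A,nl_idx)→2540, (A,hash)→3460, (C,hash)→4800, (A,nl)→8220, (C,nl_idx)→10600 …(+2); best=2300 via (A,merge)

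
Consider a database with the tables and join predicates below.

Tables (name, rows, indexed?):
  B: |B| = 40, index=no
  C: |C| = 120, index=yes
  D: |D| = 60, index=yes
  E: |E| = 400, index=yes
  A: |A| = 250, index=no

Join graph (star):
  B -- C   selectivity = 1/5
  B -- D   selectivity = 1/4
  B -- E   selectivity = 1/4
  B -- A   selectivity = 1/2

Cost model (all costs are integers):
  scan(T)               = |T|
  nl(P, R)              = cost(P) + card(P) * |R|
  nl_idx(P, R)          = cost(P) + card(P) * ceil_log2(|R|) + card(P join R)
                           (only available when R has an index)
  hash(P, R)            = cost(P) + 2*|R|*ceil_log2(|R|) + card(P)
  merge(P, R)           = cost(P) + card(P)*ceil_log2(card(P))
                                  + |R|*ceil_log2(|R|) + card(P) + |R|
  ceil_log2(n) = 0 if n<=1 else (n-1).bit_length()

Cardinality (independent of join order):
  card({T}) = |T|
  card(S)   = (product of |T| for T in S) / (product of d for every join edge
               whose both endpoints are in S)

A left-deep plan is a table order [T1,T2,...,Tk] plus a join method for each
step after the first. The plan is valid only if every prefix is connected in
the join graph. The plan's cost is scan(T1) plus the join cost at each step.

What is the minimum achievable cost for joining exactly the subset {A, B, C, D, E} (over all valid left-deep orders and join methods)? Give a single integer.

Selinger DP over subsets of {A,B,C,D,E}:
  {B}: scan cost=40, card=40
  {C}: scan cost=120, card=120
  {D}: scan cost=60, card=60
  {E}: scan cost=400, card=400
  {A}: scan cost=250, card=250
  {BC}: card=960; try (B,hash)→720, (C,merge)→1280, (C,nl_idx)→1280, (B,merge)→1360, (C,hash)→1760, (C,nl)→4840 …(+1); best=720 via (B,hash)
  {BD}: card=600; try (B,hash)→600, (D,merge)→740, (B,merge)→760, (D,hash)→800, (D,nl_idx)→880, (D,nl)→2440 …(+1); best=600 via (B,hash)
  {BE}: card=4000; try (B,hash)→1280, (E,merge)→4320, (E,nl_idx)→4400, (B,merge)→4680, (E,hash)→7280, (E,nl)→16040 …(+1); best=1280 via (B,hash)
  {AB}: card=5000; try (B,hash)→980, (A,merge)→2570, (B,merge)→2780, (A,hash)→4080, (A,nl)→10040, (B,nl)→10250; best=980 via (B,hash)
  {BCD}: card=14400; try (D,hash)→2400, (C,hash)→2880, (C,merge)→8160, (D,merge)→11700, (C,nl_idx)→19200, (D,nl_idx)→20880 …(+2); best=2400 via (D,hash)
  {BCE}: card=96000; try (C,hash)→6960, (E,hash)→8880, (E,merge)→15280, (C,merge)→54240, (E,nl_idx)→105360, (C,nl_idx)→125280 …(+2); best=6960 via (C,hash)
  {ABC}: card=120000; try (A,hash)→5680, (C,hash)→7660, (A,merge)→13530, (C,merge)→71940, (C,nl_idx)→155980, (A,nl)→240720 …(+1); best=5680 via (A,hash)
  {BDE}: card=60000; try (D,hash)→6000, (E,hash)→8400, (E,merge)→11200, (D,merge)→53700, (E,nl_idx)→66000, (D,nl_idx)→85280 …(+2); best=6000 via (D,hash)
  {ABD}: card=75000; try (A,hash)→5200, (D,hash)→6700, (A,merge)→9450, (D,merge)→71400, (D,nl_idx)→105980, (A,nl)→150600 …(+1); best=5200 via (A,hash)
  {ABE}: card=500000; try (A,hash)→9280, (E,hash)→13180, (A,merge)→55530, (E,merge)→74980, (E,nl_idx)→545980, (A,nl)→1001280 …(+1); best=9280 via (A,hash)
  {BCDE}: card=1440000; try (E,hash)→24000, (C,hash)→67680, (D,hash)→103680, (E,merge)→222400, (C,merge)→1026960, (E,nl_idx)→1572000 …(+6); best=24000 via (E,hash)
  {ABCD}: card=1800000; try (A,hash)→20800, (C,hash)→81880, (D,hash)→126400, (A,merge)→220650, (C,merge)→1356160, (D,merge)→2166100 …(+5); best=20800 via (A,hash)
  {ABCE}: card=12000000; try (A,hash)→106960, (E,hash)→132880, (C,hash)→510960, (A,merge)→1737210, (E,merge)→2169680, (C,merge)→10010240 …(+5); best=106960 via (A,hash)
  {ABDE}: card=7500000; try (A,hash)→70000, (E,hash)→87400, (D,hash)→510000, (A,merge)→1028250, (E,merge)→1359200, (E,nl_idx)→8180200 …(+5); best=70000 via (A,hash)
  {ABCDE}: card=180000000; try (A,hash)→1468000, (E,hash)→1828000, (C,hash)→7571680, (D,hash)→12107680, (A,merge)→31706250, (E,merge)→39624800 …(+9); best=1468000 via (A,hash)

1468000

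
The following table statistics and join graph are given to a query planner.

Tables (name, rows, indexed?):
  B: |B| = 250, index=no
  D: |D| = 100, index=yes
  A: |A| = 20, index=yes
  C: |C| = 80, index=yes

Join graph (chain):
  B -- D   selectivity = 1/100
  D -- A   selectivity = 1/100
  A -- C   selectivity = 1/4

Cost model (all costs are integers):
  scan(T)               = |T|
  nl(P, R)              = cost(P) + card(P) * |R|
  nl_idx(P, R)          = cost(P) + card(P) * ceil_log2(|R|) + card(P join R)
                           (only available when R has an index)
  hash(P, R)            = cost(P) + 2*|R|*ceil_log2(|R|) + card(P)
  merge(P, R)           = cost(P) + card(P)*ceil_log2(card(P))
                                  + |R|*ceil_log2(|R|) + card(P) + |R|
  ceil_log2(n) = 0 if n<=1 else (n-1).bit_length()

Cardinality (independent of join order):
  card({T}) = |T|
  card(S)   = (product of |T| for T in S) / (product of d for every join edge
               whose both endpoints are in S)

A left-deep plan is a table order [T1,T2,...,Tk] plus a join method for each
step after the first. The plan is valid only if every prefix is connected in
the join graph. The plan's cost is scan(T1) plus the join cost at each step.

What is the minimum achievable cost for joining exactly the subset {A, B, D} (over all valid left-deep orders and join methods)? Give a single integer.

Selinger DP over subsets of {A,B,D}:
  {B}: scan cost=250, card=250
  {D}: scan cost=100, card=100
  {A}: scan cost=20, card=20
  {BD}: card=250; try (D,hash)→1900, (D,nl_idx)→2250, (B,merge)→3150, (D,merge)→3300, (B,hash)→4200, (B,nl)→25100 …(+1); best=1900 via (D,hash)
  {AD}: card=20; try (D,nl_idx)→180, (A,hash)→400, (A,nl_idx)→620, (D,merge)→940, (A,merge)→1020, (D,hash)→1440 …(+2); best=180 via (D,nl_idx)
  {ABD}: card=50; try (A,hash)→2350, (B,merge)→2550, (A,nl_idx)→3200, (B,hash)→4200, (A,merge)→4270, (B,nl)→5180 …(+1); best=2350 via (A,hash)

2350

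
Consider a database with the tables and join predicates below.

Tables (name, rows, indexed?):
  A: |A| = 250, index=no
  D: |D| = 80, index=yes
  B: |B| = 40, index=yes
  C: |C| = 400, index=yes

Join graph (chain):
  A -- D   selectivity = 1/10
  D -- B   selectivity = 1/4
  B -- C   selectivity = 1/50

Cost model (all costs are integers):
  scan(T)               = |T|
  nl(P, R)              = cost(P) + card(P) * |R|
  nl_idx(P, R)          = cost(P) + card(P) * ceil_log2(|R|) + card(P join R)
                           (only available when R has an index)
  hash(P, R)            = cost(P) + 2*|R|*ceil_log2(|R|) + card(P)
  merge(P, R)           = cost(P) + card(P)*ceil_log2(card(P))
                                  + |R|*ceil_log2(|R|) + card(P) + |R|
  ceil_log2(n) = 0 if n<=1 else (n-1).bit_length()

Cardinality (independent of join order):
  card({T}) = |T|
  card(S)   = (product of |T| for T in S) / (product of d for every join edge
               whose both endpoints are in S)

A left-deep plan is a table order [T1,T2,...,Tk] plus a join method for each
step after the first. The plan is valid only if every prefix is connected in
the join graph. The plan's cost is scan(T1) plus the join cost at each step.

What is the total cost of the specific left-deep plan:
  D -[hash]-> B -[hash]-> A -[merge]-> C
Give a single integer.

step 1: scan D: cost=80, card=80
step 2: join B via hash
    card(P join B) = 80*40/(4) = 800
    cost = 80 + 2*40*6 + 80 = 640
step 3: join A via hash
    card(P join A) = 800*250/(10) = 20000
    cost = 640 + 2*250*8 + 800 = 5440
step 4: join C via merge
    card(P join C) = 20000*400/(50) = 160000
    cost = 5440 + 20000*15 + 400*9 + 20000 + 400 = 329440

329440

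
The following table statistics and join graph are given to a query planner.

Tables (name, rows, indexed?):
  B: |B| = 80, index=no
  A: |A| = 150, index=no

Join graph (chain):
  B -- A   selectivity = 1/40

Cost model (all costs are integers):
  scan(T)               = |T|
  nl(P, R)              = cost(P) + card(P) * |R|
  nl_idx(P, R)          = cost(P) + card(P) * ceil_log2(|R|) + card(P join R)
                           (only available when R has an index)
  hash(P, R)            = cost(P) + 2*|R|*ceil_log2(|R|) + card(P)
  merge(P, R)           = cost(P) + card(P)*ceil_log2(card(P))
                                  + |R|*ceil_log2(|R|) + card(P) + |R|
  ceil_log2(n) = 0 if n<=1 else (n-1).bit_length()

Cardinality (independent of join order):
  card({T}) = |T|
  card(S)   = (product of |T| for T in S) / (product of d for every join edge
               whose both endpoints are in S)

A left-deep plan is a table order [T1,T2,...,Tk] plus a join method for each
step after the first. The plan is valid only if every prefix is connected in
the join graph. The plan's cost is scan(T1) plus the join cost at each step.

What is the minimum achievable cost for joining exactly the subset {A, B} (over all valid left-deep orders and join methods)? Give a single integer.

Selinger DP over subsets of {A,B}:
  {B}: scan cost=80, card=80
  {A}: scan cost=150, card=150
  {AB}: card=300; try (B,hash)→1420, (A,merge)→2070, (B,merge)→2140, (A,hash)→2560, (A,nl)→12080, (B,nl)→12150; best=1420 via (B,hash)

1420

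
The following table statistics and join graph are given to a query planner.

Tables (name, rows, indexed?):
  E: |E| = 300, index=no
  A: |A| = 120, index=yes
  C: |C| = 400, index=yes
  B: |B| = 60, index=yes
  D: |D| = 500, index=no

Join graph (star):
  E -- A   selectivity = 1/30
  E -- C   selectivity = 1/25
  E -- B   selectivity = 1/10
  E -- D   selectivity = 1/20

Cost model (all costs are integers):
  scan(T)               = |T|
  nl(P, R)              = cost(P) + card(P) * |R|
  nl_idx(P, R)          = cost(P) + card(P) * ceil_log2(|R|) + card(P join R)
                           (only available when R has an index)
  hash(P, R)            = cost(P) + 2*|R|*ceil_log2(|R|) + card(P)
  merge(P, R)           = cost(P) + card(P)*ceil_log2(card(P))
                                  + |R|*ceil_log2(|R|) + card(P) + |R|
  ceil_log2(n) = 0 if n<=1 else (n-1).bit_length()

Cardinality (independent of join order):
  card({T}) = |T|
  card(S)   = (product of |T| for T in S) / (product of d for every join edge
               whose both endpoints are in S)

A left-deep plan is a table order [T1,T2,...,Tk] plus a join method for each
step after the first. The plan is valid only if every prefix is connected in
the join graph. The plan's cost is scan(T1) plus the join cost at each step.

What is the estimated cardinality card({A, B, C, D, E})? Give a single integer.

2880000

Tables in S: A(120), B(60), C(400), D(500), E(300)
Edges inside S: E-A(d=30), E-C(d=25), E-B(d=10), E-D(d=20)
numerator = 120 * 60 * 400 * 500 * 300 = 432000000000
denominator = 30 * 25 * 10 * 20 = 150000
card(S) = 432000000000 / 150000 = 2880000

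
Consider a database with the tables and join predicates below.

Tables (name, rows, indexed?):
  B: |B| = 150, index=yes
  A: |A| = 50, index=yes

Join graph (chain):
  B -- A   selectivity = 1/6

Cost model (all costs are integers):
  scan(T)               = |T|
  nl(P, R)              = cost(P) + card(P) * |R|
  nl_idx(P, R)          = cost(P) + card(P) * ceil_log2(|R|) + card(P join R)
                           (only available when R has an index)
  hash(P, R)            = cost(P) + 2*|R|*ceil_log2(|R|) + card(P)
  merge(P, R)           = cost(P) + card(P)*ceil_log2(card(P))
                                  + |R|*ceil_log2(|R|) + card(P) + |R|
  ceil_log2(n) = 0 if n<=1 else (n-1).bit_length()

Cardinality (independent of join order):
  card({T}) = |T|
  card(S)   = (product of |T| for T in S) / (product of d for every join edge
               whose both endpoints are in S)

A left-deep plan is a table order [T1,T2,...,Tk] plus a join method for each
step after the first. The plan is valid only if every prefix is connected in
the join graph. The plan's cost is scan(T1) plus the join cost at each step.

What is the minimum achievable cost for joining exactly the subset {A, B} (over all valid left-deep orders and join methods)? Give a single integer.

900

Selinger DP over subsets of {A,B}:
  {B}: scan cost=150, card=150
  {A}: scan cost=50, card=50
  {AB}: card=1250; try (A,hash)→900, (B,nl_idx)→1700, (B,merge)→1750, (A,merge)→1850, (A,nl_idx)→2300, (B,hash)→2500 …(+2); best=900 via (A,hash)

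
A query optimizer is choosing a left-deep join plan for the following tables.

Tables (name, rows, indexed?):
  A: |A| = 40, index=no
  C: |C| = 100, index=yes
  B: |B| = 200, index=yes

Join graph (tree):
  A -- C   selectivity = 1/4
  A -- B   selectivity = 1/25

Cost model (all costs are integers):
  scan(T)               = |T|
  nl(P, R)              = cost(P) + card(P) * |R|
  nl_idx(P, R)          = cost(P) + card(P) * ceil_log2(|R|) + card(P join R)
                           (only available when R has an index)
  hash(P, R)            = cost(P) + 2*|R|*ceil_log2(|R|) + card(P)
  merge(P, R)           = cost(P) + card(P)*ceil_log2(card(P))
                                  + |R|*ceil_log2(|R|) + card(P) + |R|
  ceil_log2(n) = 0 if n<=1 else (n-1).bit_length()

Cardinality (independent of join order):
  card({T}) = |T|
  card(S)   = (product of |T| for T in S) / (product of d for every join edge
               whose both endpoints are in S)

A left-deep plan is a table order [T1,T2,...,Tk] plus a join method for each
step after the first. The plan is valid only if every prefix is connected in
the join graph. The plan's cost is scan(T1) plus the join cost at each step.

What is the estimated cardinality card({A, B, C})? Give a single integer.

8000

Tables in S: A(40), B(200), C(100)
Edges inside S: A-C(d=4), A-B(d=25)
numerator = 40 * 200 * 100 = 800000
denominator = 4 * 25 = 100
card(S) = 800000 / 100 = 8000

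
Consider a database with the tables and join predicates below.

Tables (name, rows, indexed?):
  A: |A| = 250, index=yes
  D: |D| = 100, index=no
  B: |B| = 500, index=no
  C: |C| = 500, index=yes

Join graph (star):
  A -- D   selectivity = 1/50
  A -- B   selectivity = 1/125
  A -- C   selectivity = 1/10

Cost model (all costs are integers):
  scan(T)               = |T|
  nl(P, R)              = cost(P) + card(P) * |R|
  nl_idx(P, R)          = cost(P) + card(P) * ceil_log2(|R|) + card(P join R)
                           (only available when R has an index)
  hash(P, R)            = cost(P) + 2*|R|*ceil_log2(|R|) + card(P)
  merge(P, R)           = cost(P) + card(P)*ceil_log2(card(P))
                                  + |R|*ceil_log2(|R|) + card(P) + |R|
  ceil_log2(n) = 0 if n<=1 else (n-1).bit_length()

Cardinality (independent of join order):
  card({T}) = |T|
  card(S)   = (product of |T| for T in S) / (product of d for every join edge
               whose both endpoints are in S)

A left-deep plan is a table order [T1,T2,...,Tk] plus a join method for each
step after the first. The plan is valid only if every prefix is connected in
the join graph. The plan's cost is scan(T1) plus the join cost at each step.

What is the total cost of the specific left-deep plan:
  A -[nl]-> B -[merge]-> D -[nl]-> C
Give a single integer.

step 1: scan A: cost=250, card=250
step 2: join B via nl
    card(P join B) = 250*500/(125) = 1000
    cost = 250 + 250*500 = 125250
step 3: join D via merge
    card(P join D) = 1000*100/(50) = 2000
    cost = 125250 + 1000*10 + 100*7 + 1000 + 100 = 137050
step 4: join C via nl
    card(P join C) = 2000*500/(10) = 100000
    cost = 137050 + 2000*500 = 1137050

1137050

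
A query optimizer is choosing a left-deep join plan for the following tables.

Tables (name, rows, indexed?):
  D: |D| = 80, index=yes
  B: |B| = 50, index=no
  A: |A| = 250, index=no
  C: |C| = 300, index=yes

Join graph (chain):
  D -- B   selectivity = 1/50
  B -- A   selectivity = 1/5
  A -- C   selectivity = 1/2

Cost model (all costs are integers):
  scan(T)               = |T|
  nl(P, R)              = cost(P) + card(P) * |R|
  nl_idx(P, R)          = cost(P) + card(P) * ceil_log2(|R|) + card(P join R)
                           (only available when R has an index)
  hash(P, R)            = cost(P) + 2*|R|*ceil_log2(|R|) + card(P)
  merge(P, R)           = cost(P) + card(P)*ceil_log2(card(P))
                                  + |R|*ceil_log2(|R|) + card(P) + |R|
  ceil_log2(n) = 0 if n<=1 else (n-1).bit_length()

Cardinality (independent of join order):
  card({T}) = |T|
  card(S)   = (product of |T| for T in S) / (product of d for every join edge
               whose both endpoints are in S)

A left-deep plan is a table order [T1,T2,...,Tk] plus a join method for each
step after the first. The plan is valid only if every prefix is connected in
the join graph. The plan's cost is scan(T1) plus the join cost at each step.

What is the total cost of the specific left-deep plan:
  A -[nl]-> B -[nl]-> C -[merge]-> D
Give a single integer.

8263390

step 1: scan A: cost=250, card=250
step 2: join B via nl
    card(P join B) = 250*50/(5) = 2500
    cost = 250 + 250*50 = 12750
step 3: join C via nl
    card(P join C) = 2500*300/(2) = 375000
    cost = 12750 + 2500*300 = 762750
step 4: join D via merge
    card(P join D) = 375000*80/(50) = 600000
    cost = 762750 + 375000*19 + 80*7 + 375000 + 80 = 8263390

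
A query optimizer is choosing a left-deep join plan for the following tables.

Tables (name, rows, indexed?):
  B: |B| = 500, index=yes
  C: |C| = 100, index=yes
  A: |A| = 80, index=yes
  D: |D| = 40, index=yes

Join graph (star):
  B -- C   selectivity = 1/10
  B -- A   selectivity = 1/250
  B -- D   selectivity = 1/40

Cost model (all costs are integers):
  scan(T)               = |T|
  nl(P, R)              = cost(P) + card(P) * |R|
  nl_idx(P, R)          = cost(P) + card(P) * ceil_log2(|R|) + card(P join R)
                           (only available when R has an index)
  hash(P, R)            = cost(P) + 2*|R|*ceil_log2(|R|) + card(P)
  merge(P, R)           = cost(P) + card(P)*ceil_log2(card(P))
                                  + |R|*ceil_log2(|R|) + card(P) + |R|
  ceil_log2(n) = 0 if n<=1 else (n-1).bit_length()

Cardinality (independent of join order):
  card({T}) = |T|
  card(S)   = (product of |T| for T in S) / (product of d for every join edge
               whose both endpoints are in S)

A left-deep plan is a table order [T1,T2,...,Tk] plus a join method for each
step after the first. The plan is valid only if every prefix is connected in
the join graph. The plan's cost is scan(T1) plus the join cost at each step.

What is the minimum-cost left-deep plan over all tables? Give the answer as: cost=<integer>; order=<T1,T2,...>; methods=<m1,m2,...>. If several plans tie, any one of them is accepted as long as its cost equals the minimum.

cost=3160; order=A,B,D,C; methods=nl_idx,hash,hash

Selinger DP (subsets sized 1..n):
  {B}: scan cost=500, card=500
  {C}: scan cost=100, card=100
  {A}: scan cost=80, card=80
  {D}: scan cost=40, card=40
  {BC}: card=5000; try (C,hash)→2400, (B,merge)→5900, (B,nl_idx)→6000, (C,merge)→6300, (C,nl_idx)→9000, (B,hash)→9200 …(+2); best=2400 via (C,hash)
  {AB}: card=160; try (B,nl_idx)→960, (A,hash)→2120, (A,nl_idx)→4160, (B,merge)→5720, (A,merge)→6140, (B,hash)→9160 …(+2); best=960 via (B,nl_idx)
  {BD}: card=500; try (B,nl_idx)→900, (D,hash)→1480, (D,nl_idx)→4000, (B,merge)→5320, (D,merge)→5780, (B,hash)→9080 …(+2); best=900 via (B,nl_idx)
  {ABC}: card=1600; try (C,hash)→2520, (C,merge)→3200, (C,nl_idx)→3680, (A,hash)→8520, (C,nl)→16960, (A,nl_idx)→39000 …(+2); best=2520 via (C,hash)
  {BCD}: card=5000; try (C,hash)→2800, (C,merge)→6700, (D,hash)→7880, (C,nl_idx)→9400, (D,nl_idx)→37400, (C,nl)→50900 …(+2); best=2800 via (C,hash)
  {ABD}: card=160; try (D,hash)→1600, (D,nl_idx)→2080, (A,hash)→2520, (D,merge)→2680, (A,nl_idx)→4560, (A,merge)→6540 …(+2); best=1600 via (D,hash)
  {ABCD}: card=1600; try (C,hash)→3160, (C,merge)→3840, (C,nl_idx)→4320, (D,hash)→4600, (A,hash)→8920, (D,nl_idx)→13720 …(+6); best=3160 via (C,hash)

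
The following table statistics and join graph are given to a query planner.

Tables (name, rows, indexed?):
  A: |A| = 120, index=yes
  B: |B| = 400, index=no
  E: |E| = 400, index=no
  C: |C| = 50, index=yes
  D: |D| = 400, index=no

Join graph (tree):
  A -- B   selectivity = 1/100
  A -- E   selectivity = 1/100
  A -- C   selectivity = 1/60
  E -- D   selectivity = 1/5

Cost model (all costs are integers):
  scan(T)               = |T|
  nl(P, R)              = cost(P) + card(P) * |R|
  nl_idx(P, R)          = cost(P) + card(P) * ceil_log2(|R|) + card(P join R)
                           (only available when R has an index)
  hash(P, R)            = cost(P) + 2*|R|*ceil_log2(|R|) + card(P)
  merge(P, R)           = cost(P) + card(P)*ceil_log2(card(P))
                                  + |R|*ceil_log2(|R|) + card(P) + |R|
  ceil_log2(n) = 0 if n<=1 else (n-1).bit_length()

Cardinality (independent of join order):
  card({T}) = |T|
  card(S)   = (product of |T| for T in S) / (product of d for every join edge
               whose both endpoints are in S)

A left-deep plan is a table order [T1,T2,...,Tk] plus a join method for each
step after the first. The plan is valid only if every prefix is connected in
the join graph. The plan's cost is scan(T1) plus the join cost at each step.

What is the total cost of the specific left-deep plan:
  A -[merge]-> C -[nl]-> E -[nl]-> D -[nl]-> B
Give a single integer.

13001430

step 1: scan A: cost=120, card=120
step 2: join C via merge
    card(P join C) = 120*50/(60) = 100
    cost = 120 + 120*7 + 50*6 + 120 + 50 = 1430
step 3: join E via nl
    card(P join E) = 100*400/(100) = 400
    cost = 1430 + 100*400 = 41430
step 4: join D via nl
    card(P join D) = 400*400/(5) = 32000
    cost = 41430 + 400*400 = 201430
step 5: join B via nl
    card(P join B) = 32000*400/(100) = 128000
    cost = 201430 + 32000*400 = 13001430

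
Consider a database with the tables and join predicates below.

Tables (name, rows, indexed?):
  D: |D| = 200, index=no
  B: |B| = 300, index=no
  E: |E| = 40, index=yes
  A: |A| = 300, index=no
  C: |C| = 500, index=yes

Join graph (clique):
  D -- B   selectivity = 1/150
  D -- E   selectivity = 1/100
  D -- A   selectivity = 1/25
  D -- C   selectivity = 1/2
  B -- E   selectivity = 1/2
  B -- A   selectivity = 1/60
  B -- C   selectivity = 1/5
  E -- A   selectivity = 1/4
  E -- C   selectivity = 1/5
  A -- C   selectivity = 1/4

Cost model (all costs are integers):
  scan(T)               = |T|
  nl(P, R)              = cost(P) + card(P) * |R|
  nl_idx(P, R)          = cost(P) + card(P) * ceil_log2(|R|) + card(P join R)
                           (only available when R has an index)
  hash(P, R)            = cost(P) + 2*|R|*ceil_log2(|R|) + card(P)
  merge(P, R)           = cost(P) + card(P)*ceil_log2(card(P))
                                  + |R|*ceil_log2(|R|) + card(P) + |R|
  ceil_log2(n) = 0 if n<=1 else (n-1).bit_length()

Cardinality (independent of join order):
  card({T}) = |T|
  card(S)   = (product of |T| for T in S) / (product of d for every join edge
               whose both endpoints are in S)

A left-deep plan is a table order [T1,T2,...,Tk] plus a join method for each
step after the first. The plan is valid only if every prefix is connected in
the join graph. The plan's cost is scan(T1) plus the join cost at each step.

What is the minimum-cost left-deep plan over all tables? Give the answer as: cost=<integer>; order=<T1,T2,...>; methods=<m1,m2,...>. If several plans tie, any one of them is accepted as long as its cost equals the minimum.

cost=8206; order=D,E,B,A,C; methods=hash,merge,merge,nl_idx

Selinger DP (subsets sized 1..n):
  {D}: scan cost=200, card=200
  {B}: scan cost=300, card=300
  {E}: scan cost=40, card=40
  {A}: scan cost=300, card=300
  {C}: scan cost=500, card=500
  {BD}: card=400; try (D,hash)→3800, (B,merge)→5000, (D,merge)→5100, (B,hash)→5800, (B,nl)→60200, (D,nl)→60300; best=3800 via (D,hash)
  {DE}: card=80; try (E,hash)→880, (E,nl_idx)→1480, (D,merge)→2120, (E,merge)→2280, (D,hash)→3280, (D,nl)→8040 …(+1); best=880 via (E,hash)
  {AD}: card=2400; try (D,hash)→3800, (A,merge)→5000, (D,merge)→5100, (A,hash)→5800, (A,nl)→60200, (D,nl)→60300; best=3800 via (D,hash)
  {CD}: card=50000; try (D,hash)→4200, (C,merge)→7000, (D,merge)→7300, (C,hash)→9400, (C,nl_idx)→52000, (C,nl)→100200 …(+1); best=4200 via (D,hash)
  {BE}: card=6000; try (E,hash)→1080, (B,merge)→3320, (E,merge)→3580, (B,hash)→5480, (E,nl_idx)→8100, (B,nl)→12040 …(+1); best=1080 via (E,hash)
  {AB}: card=1500; try (B,hash)→6000, (A,hash)→6000, (B,merge)→6300, (A,merge)→6300, (B,nl)→90300, (A,nl)→90300; best=6000 via (B,hash)
  {BC}: card=30000; try (B,hash)→6400, (C,merge)→8300, (B,merge)→8500, (C,hash)→9600, (C,nl_idx)→33000, (C,nl)→150300 …(+1); best=6400 via (B,hash)
  {AE}: card=3000; try (E,hash)→1080, (A,merge)→3320, (E,merge)→3580, (E,nl_idx)→5100, (A,hash)→5480, (A,nl)→12040 …(+1); best=1080 via (E,hash)
  {CE}: card=4000; try (E,hash)→1480, (C,nl_idx)→4400, (C,merge)→5320, (E,merge)→5780, (E,nl_idx)→7500, (C,hash)→9080 …(+2); best=1480 via (E,hash)
  {AC}: card=37500; try (A,hash)→6400, (C,merge)→8300, (A,merge)→8500, (C,hash)→9600, (C,nl_idx)→40500, (C,nl)→150300 …(+1); best=6400 via (A,hash)
  {BDE}: card=80; try (B,merge)→4520, (E,hash)→4680, (E,nl_idx)→6280, (B,hash)→6360, (E,merge)→8080, (D,hash)→10280 …(+4); best=4520 via (B,merge)
  {ABD}: card=80; try (A,hash)→9600, (D,hash)→10700, (A,merge)→10800, (B,hash)→11600, (D,merge)→25800, (B,merge)→38000 …(+3); best=9600 via (A,hash)
  {BCD}: card=20000; try (C,merge)→12800, (C,hash)→13200, (C,nl_idx)→27400, (D,hash)→39600, (B,hash)→59600, (C,nl)→203800 …(+4); best=12800 via (C,merge)
  {ADE}: card=240; try (A,merge)→4520, (A,hash)→6360, (E,hash)→6680, (D,hash)→7280, (E,nl_idx)→18440, (A,nl)→24880 …(+4); best=4520 via (A,merge)
  {CDE}: card=4000; try (C,nl_idx)→5600, (C,merge)→6520, (D,hash)→8680, (C,hash)→9960, (C,nl)→40880, (E,hash)→54680 …(+5); best=5600 via (C,nl_idx)
  {ACD}: card=150000; try (C,hash)→15200, (C,merge)→40000, (D,hash)→47100, (A,hash)→59600, (C,nl_idx)→175400, (D,merge)→645700 …(+4); best=15200 via (C,hash)
  {ABE}: card=7500; try (E,hash)→7980, (B,hash)→9480, (A,hash)→12480, (E,nl_idx)→22500, (E,merge)→24280, (B,merge)→43080 …(+4); best=7980 via (E,hash)
  {BCE}: card=120000; try (B,hash)→10880, (C,hash)→16080, (E,hash)→36880, (B,merge)→56480, (C,merge)→90080, (C,nl_idx)→175080 …(+5); best=10880 via (B,hash)
  {ABC}: card=37500; try (C,hash)→16500, (C,merge)→29000, (A,hash)→41800, (B,hash)→49300, (C,nl_idx)→57000, (A,merge)→489400 …(+4); best=16500 via (C,hash)
  {ACE}: card=75000; try (A,hash)→10880, (C,hash)→13080, (E,hash)→44380, (C,merge)→45080, (A,merge)→56480, (C,nl_idx)→103080 …(+5); best=10880 via (A,hash)
  {ABDE}: card=4; try (A,merge)→8160, (B,merge)→9680, (A,hash)→10000, (E,nl_idx)→10084, (E,hash)→10160, (B,hash)→10160 …(+7); best=8160 via (A,merge)
  {BCDE}: card=800; try (C,nl_idx)→6040, (C,merge)→10160, (C,hash)→13600, (B,hash)→15000, (E,hash)→33280, (C,nl)→44520 …(+8); best=6040 via (C,nl_idx)
  {ABCD}: card=1000; try (C,nl_idx)→11320, (C,merge)→15240, (C,hash)→18680, (A,hash)→38200, (C,nl)→49600, (D,hash)→57200 …(+7); best=11320 via (C,nl_idx)
  {ACDE}: card=3000; try (C,nl_idx)→9680, (C,merge)→11680, (C,hash)→13760, (A,hash)→15000, (A,merge)→60600, (D,hash)→89080 …(+8); best=9680 via (C,nl_idx)
  {ABCE}: card=37500; try (C,hash)→24480, (E,hash)→54480, (B,hash)→91280, (C,nl_idx)→112980, (C,merge)→117980, (A,hash)→136280 …(+8); best=24480 via (C,hash)
  {ABCDE}: card=10; try (C,nl_idx)→8206, (C,nl)→10160, (A,hash)→12240, (E,hash)→12800, (C,merge)→13172, (C,hash)→17164 …(+11); best=8206 via (C,nl_idx)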